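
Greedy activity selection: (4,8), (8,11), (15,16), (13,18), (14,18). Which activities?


Greedy: pick earliest-ending, then skip overlaps.
Selected (3 activities): [(4, 8), (8, 11), (15, 16)]


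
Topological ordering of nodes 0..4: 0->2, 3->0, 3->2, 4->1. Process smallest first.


Kahn's algorithm, process smallest node first
Order: [3, 0, 2, 4, 1]


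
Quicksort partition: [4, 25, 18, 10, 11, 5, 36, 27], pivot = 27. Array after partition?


Elements <= 27 go left of pivot.
Result: [4, 25, 18, 10, 11, 5, 27, 36], pivot at index 6


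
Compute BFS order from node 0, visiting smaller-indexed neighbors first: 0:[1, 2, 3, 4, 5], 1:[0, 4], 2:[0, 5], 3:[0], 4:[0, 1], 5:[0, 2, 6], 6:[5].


BFS queue: start with [0]
Visit order: [0, 1, 2, 3, 4, 5, 6]


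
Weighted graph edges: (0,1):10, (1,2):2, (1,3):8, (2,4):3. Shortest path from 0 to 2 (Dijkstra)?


Dijkstra from 0:
Distances: {0: 0, 1: 10, 2: 12, 3: 18, 4: 15}
Shortest distance to 2 = 12, path = [0, 1, 2]


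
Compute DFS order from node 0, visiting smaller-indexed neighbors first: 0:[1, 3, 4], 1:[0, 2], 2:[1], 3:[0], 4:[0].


DFS stack-based: start with [0]
Visit order: [0, 1, 2, 3, 4]


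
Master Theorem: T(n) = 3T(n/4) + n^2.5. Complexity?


a=3, b=4, c=2.5. log_4(3)=0.792 < c=2.5. Case 3: O(n^c) = O(n^2.500)
Complexity: O(n^2.500)


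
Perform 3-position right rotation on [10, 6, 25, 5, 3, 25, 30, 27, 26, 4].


Right rotate by 3: [27, 26, 4, 10, 6, 25, 5, 3, 25, 30]


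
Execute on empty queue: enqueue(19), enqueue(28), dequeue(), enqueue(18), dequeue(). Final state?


enqueue(19) -> [19]
enqueue(28) -> [19, 28]
dequeue() returns 19 -> [28]
enqueue(18) -> [28, 18]
dequeue() returns 28 -> [18]
Final queue (front to back): [18]


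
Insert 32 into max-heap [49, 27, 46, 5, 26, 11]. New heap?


Append 32: [49, 27, 46, 5, 26, 11, 32]
Bubble up: no swaps needed
Result: [49, 27, 46, 5, 26, 11, 32]


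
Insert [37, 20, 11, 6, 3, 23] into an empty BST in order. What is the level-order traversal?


Root = 37; build tree by BST insertion.
Level-Order traversal: [37, 20, 11, 23, 6, 3]


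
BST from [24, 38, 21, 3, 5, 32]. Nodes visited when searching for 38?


BST root = 24
Search for 38: compare at each node
Path: [24, 38]


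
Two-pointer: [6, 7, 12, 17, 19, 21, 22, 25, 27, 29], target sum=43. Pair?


Two pointers: lo=0, hi=9
Found pair: (21, 22) summing to 43


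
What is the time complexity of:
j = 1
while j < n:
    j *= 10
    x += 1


Per nesting level: O(log n) = O(log n)
Complexity: O(log n)


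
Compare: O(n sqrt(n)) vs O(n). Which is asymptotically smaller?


linear grows slower than n^1.5
O(n) is asymptotically smaller; O(n sqrt(n)) grows faster


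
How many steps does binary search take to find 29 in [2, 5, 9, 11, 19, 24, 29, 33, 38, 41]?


Search for 29:
[0,9] mid=4 arr[4]=19
[5,9] mid=7 arr[7]=33
[5,6] mid=5 arr[5]=24
[6,6] mid=6 arr[6]=29
Total: 4 comparisons


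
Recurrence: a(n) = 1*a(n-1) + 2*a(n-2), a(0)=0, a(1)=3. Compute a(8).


Build bottom-up:
...a(6)=63, a(7)=129, a(8)=1*129+2*63=255


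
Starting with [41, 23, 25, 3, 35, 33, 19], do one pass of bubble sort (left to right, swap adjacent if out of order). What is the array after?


After one pass: [23, 25, 3, 35, 33, 19, 41]


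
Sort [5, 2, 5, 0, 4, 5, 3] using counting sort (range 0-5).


Count array: [1, 0, 1, 1, 1, 3]
Reconstruct: [0, 2, 3, 4, 5, 5, 5]


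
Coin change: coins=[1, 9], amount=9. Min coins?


dp[0]=0; dp[i]=1+min(dp[i-c] for c in coins)
...dp[4]=4, dp[5]=5, dp[6]=6, dp[7]=7, dp[8]=8, dp[9]=1
Minimum coins for 9 = 1


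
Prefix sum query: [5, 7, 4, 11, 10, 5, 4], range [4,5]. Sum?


Prefix sums: [0, 5, 12, 16, 27, 37, 42, 46]
Sum[4..5] = prefix[6] - prefix[4] = 42 - 27 = 15


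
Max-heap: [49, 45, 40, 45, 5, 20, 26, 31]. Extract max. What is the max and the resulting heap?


Max = 49
Replace root with last, heapify down
Resulting heap: [45, 45, 40, 31, 5, 20, 26]


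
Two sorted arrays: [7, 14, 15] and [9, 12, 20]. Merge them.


Compare heads, take smaller each step.
Merged: [7, 9, 12, 14, 15, 20]


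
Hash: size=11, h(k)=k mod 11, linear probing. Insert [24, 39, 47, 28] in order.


Insertions: 24->slot 2; 39->slot 6; 47->slot 3; 28->slot 7
Table: [None, None, 24, 47, None, None, 39, 28, None, None, None]


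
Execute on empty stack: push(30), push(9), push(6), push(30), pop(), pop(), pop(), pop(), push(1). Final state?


push(30) -> [30]
push(9) -> [30, 9]
push(6) -> [30, 9, 6]
push(30) -> [30, 9, 6, 30]
pop() returns 30 -> [30, 9, 6]
pop() returns 6 -> [30, 9]
pop() returns 9 -> [30]
pop() returns 30 -> []
push(1) -> [1]
Final stack (bottom to top): [1]


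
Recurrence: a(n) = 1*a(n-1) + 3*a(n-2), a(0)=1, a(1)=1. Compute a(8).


Build bottom-up:
...a(6)=97, a(7)=217, a(8)=1*217+3*97=508


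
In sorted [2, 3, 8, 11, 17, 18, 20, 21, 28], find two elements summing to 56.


Two pointers: lo=0, hi=8
No pair sums to 56


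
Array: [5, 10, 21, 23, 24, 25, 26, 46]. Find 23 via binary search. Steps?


Search for 23:
[0,7] mid=3 arr[3]=23
Total: 1 comparisons


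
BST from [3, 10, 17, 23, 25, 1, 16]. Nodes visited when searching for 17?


BST root = 3
Search for 17: compare at each node
Path: [3, 10, 17]


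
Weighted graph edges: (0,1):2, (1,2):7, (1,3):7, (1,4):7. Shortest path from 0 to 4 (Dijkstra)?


Dijkstra from 0:
Distances: {0: 0, 1: 2, 2: 9, 3: 9, 4: 9}
Shortest distance to 4 = 9, path = [0, 1, 4]


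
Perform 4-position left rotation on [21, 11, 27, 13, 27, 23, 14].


Left rotate by 4: [27, 23, 14, 21, 11, 27, 13]


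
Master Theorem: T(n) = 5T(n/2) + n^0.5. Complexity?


a=5, b=2, c=0.5. log_2(5)=2.322 > c=0.5. Case 1: O(n^log_b(a)) = O(n^2.322)
Complexity: O(n^2.322)


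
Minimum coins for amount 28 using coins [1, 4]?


dp[0]=0; dp[i]=1+min(dp[i-c] for c in coins)
...dp[23]=8, dp[24]=6, dp[25]=7, dp[26]=8, dp[27]=9, dp[28]=7
Minimum coins for 28 = 7


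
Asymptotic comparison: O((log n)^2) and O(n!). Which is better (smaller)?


polylogarithmic grows slower than factorial
O((log n)^2) is asymptotically smaller; O(n!) grows faster


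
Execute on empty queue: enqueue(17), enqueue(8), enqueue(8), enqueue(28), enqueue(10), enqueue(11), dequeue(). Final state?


enqueue(17) -> [17]
enqueue(8) -> [17, 8]
enqueue(8) -> [17, 8, 8]
enqueue(28) -> [17, 8, 8, 28]
enqueue(10) -> [17, 8, 8, 28, 10]
enqueue(11) -> [17, 8, 8, 28, 10, 11]
dequeue() returns 17 -> [8, 8, 28, 10, 11]
Final queue (front to back): [8, 8, 28, 10, 11]


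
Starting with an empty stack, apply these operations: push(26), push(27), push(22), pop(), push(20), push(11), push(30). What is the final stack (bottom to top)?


push(26) -> [26]
push(27) -> [26, 27]
push(22) -> [26, 27, 22]
pop() returns 22 -> [26, 27]
push(20) -> [26, 27, 20]
push(11) -> [26, 27, 20, 11]
push(30) -> [26, 27, 20, 11, 30]
Final stack (bottom to top): [26, 27, 20, 11, 30]


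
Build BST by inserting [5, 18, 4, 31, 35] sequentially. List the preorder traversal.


Root = 5; build tree by BST insertion.
Preorder traversal: [5, 4, 18, 31, 35]


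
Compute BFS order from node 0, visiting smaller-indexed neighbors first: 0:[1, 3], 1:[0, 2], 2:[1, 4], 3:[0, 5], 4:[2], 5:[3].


BFS queue: start with [0]
Visit order: [0, 1, 3, 2, 5, 4]


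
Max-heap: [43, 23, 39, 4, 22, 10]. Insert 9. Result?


Append 9: [43, 23, 39, 4, 22, 10, 9]
Bubble up: no swaps needed
Result: [43, 23, 39, 4, 22, 10, 9]


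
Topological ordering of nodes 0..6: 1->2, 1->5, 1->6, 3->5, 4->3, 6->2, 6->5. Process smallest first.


Kahn's algorithm, process smallest node first
Order: [0, 1, 4, 3, 6, 2, 5]


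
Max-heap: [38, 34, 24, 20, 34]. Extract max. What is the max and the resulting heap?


Max = 38
Replace root with last, heapify down
Resulting heap: [34, 34, 24, 20]


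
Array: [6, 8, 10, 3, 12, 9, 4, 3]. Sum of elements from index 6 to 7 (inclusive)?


Prefix sums: [0, 6, 14, 24, 27, 39, 48, 52, 55]
Sum[6..7] = prefix[8] - prefix[6] = 55 - 48 = 7


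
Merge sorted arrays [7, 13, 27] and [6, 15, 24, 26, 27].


Compare heads, take smaller each step.
Merged: [6, 7, 13, 15, 24, 26, 27, 27]


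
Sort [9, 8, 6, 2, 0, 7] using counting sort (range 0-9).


Count array: [1, 0, 1, 0, 0, 0, 1, 1, 1, 1]
Reconstruct: [0, 2, 6, 7, 8, 9]


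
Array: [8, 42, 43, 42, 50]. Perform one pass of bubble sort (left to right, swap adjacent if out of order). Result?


After one pass: [8, 42, 42, 43, 50]


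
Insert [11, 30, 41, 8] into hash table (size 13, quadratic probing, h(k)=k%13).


Insertions: 11->slot 11; 30->slot 4; 41->slot 2; 8->slot 8
Table: [None, None, 41, None, 30, None, None, None, 8, None, None, 11, None]


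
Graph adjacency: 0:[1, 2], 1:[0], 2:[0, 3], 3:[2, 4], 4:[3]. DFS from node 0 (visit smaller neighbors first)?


DFS stack-based: start with [0]
Visit order: [0, 1, 2, 3, 4]


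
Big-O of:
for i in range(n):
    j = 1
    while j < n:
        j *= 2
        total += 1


Per nesting level: O(n) * O(log n) = O(n log n)
Complexity: O(n log n)


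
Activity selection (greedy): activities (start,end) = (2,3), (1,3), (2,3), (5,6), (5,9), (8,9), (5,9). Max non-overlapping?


Greedy: pick earliest-ending, then skip overlaps.
Selected (3 activities): [(2, 3), (5, 6), (8, 9)]


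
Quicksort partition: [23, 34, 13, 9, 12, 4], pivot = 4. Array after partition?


Elements <= 4 go left of pivot.
Result: [4, 34, 13, 9, 12, 23], pivot at index 0


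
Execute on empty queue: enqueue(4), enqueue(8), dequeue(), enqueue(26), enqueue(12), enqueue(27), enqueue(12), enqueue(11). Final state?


enqueue(4) -> [4]
enqueue(8) -> [4, 8]
dequeue() returns 4 -> [8]
enqueue(26) -> [8, 26]
enqueue(12) -> [8, 26, 12]
enqueue(27) -> [8, 26, 12, 27]
enqueue(12) -> [8, 26, 12, 27, 12]
enqueue(11) -> [8, 26, 12, 27, 12, 11]
Final queue (front to back): [8, 26, 12, 27, 12, 11]


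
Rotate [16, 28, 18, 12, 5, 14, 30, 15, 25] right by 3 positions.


Right rotate by 3: [30, 15, 25, 16, 28, 18, 12, 5, 14]


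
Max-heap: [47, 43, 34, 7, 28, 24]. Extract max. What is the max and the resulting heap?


Max = 47
Replace root with last, heapify down
Resulting heap: [43, 28, 34, 7, 24]


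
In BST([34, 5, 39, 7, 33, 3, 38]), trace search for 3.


BST root = 34
Search for 3: compare at each node
Path: [34, 5, 3]


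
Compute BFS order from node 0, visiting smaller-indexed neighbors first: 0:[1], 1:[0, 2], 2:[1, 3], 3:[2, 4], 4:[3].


BFS queue: start with [0]
Visit order: [0, 1, 2, 3, 4]


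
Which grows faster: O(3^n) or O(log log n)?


double-logarithmic grows slower than exponential (base 3)
O(log log n) is asymptotically smaller; O(3^n) grows faster


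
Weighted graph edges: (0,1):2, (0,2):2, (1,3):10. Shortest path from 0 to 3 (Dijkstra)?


Dijkstra from 0:
Distances: {0: 0, 1: 2, 2: 2, 3: 12}
Shortest distance to 3 = 12, path = [0, 1, 3]


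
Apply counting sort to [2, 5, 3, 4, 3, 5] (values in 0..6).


Count array: [0, 0, 1, 2, 1, 2, 0]
Reconstruct: [2, 3, 3, 4, 5, 5]


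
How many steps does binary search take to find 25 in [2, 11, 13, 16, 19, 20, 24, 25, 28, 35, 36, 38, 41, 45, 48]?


Search for 25:
[0,14] mid=7 arr[7]=25
Total: 1 comparisons


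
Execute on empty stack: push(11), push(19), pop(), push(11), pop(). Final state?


push(11) -> [11]
push(19) -> [11, 19]
pop() returns 19 -> [11]
push(11) -> [11, 11]
pop() returns 11 -> [11]
Final stack (bottom to top): [11]


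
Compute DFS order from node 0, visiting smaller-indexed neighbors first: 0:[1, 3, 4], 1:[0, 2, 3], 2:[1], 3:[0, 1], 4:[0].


DFS stack-based: start with [0]
Visit order: [0, 1, 2, 3, 4]


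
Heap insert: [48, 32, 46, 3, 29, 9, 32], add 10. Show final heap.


Append 10: [48, 32, 46, 3, 29, 9, 32, 10]
Bubble up: swap idx 7(10) with idx 3(3)
Result: [48, 32, 46, 10, 29, 9, 32, 3]


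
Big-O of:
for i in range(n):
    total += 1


Per nesting level: O(n) = O(n)
Complexity: O(n)


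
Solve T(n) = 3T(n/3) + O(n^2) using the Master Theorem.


a=3, b=3, c=2. log_3(3)=1 < c=2. Case 3: O(n^c) = O(n^2)
Complexity: O(n^2)


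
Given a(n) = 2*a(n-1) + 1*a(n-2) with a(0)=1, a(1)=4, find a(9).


Build bottom-up:
...a(7)=746, a(8)=1801, a(9)=2*1801+1*746=4348


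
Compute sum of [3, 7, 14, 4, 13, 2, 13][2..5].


Prefix sums: [0, 3, 10, 24, 28, 41, 43, 56]
Sum[2..5] = prefix[6] - prefix[2] = 43 - 10 = 33


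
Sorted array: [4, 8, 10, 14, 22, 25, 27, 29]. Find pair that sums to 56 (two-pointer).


Two pointers: lo=0, hi=7
Found pair: (27, 29) summing to 56


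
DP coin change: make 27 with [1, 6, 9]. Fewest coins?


dp[0]=0; dp[i]=1+min(dp[i-c] for c in coins)
...dp[22]=4, dp[23]=5, dp[24]=3, dp[25]=4, dp[26]=5, dp[27]=3
Minimum coins for 27 = 3


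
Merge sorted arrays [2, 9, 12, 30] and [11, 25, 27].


Compare heads, take smaller each step.
Merged: [2, 9, 11, 12, 25, 27, 30]


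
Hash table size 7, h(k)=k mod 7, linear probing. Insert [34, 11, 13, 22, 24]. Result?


Insertions: 34->slot 6; 11->slot 4; 13->slot 0; 22->slot 1; 24->slot 3
Table: [13, 22, None, 24, 11, None, 34]


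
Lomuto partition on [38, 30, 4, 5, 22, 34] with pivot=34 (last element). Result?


Elements <= 34 go left of pivot.
Result: [30, 4, 5, 22, 34, 38], pivot at index 4


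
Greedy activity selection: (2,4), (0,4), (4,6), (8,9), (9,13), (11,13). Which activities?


Greedy: pick earliest-ending, then skip overlaps.
Selected (4 activities): [(2, 4), (4, 6), (8, 9), (9, 13)]


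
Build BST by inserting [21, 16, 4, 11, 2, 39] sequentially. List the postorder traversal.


Root = 21; build tree by BST insertion.
Postorder traversal: [2, 11, 4, 16, 39, 21]


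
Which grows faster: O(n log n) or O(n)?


linear grows slower than linearithmic
O(n) is asymptotically smaller; O(n log n) grows faster


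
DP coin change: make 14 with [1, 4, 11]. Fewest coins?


dp[0]=0; dp[i]=1+min(dp[i-c] for c in coins)
...dp[9]=3, dp[10]=4, dp[11]=1, dp[12]=2, dp[13]=3, dp[14]=4
Minimum coins for 14 = 4


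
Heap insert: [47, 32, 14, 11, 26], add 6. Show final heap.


Append 6: [47, 32, 14, 11, 26, 6]
Bubble up: no swaps needed
Result: [47, 32, 14, 11, 26, 6]


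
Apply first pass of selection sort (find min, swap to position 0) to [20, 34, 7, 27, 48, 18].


After one pass: [7, 34, 20, 27, 48, 18]


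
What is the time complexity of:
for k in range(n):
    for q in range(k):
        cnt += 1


Per nesting level: O(n) * O(n) [triangular over k] = O(n^2)
Complexity: O(n^2)


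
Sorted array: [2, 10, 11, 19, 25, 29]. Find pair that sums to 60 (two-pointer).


Two pointers: lo=0, hi=5
No pair sums to 60


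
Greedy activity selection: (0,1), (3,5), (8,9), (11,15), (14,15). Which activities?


Greedy: pick earliest-ending, then skip overlaps.
Selected (4 activities): [(0, 1), (3, 5), (8, 9), (11, 15)]


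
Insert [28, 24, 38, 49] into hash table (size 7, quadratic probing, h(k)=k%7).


Insertions: 28->slot 0; 24->slot 3; 38->slot 4; 49->slot 1
Table: [28, 49, None, 24, 38, None, None]


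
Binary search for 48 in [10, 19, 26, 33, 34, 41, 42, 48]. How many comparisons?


Search for 48:
[0,7] mid=3 arr[3]=33
[4,7] mid=5 arr[5]=41
[6,7] mid=6 arr[6]=42
[7,7] mid=7 arr[7]=48
Total: 4 comparisons


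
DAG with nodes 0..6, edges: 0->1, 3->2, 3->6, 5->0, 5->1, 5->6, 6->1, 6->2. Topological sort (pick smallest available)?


Kahn's algorithm, process smallest node first
Order: [3, 4, 5, 0, 6, 1, 2]


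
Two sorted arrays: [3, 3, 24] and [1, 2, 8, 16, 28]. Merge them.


Compare heads, take smaller each step.
Merged: [1, 2, 3, 3, 8, 16, 24, 28]


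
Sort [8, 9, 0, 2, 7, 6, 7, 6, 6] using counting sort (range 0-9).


Count array: [1, 0, 1, 0, 0, 0, 3, 2, 1, 1]
Reconstruct: [0, 2, 6, 6, 6, 7, 7, 8, 9]


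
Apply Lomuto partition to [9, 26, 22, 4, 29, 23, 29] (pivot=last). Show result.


Elements <= 29 go left of pivot.
Result: [9, 26, 22, 4, 29, 23, 29], pivot at index 6


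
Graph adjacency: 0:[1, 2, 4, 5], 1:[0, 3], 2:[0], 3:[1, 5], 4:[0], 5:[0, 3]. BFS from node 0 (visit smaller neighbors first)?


BFS queue: start with [0]
Visit order: [0, 1, 2, 4, 5, 3]


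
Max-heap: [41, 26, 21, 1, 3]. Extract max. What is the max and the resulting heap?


Max = 41
Replace root with last, heapify down
Resulting heap: [26, 3, 21, 1]


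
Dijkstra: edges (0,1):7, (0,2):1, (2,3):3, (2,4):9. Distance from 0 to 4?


Dijkstra from 0:
Distances: {0: 0, 1: 7, 2: 1, 3: 4, 4: 10}
Shortest distance to 4 = 10, path = [0, 2, 4]


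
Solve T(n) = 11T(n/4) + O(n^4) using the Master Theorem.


a=11, b=4, c=4. log_4(11)=1.730 < c=4. Case 3: O(n^c) = O(n^4)
Complexity: O(n^4)


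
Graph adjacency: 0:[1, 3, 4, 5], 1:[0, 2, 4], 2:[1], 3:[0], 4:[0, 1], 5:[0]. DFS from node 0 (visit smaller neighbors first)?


DFS stack-based: start with [0]
Visit order: [0, 1, 2, 4, 3, 5]


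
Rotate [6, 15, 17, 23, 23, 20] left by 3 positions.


Left rotate by 3: [23, 23, 20, 6, 15, 17]


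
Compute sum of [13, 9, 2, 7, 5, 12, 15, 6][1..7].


Prefix sums: [0, 13, 22, 24, 31, 36, 48, 63, 69]
Sum[1..7] = prefix[8] - prefix[1] = 69 - 13 = 56


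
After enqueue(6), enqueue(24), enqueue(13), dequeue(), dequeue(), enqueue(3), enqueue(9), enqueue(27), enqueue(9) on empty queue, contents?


enqueue(6) -> [6]
enqueue(24) -> [6, 24]
enqueue(13) -> [6, 24, 13]
dequeue() returns 6 -> [24, 13]
dequeue() returns 24 -> [13]
enqueue(3) -> [13, 3]
enqueue(9) -> [13, 3, 9]
enqueue(27) -> [13, 3, 9, 27]
enqueue(9) -> [13, 3, 9, 27, 9]
Final queue (front to back): [13, 3, 9, 27, 9]


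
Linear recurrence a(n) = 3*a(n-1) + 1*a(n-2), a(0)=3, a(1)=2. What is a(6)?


Build bottom-up:
...a(4)=96, a(5)=317, a(6)=3*317+1*96=1047


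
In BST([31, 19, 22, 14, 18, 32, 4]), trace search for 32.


BST root = 31
Search for 32: compare at each node
Path: [31, 32]


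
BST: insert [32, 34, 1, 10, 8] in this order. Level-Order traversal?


Root = 32; build tree by BST insertion.
Level-Order traversal: [32, 1, 34, 10, 8]


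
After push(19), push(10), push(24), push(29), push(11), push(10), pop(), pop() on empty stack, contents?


push(19) -> [19]
push(10) -> [19, 10]
push(24) -> [19, 10, 24]
push(29) -> [19, 10, 24, 29]
push(11) -> [19, 10, 24, 29, 11]
push(10) -> [19, 10, 24, 29, 11, 10]
pop() returns 10 -> [19, 10, 24, 29, 11]
pop() returns 11 -> [19, 10, 24, 29]
Final stack (bottom to top): [19, 10, 24, 29]


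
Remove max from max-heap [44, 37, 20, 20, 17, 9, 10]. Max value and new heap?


Max = 44
Replace root with last, heapify down
Resulting heap: [37, 20, 20, 10, 17, 9]


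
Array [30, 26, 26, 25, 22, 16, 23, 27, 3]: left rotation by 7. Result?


Left rotate by 7: [27, 3, 30, 26, 26, 25, 22, 16, 23]


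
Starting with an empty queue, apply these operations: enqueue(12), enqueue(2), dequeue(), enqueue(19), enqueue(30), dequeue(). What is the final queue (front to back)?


enqueue(12) -> [12]
enqueue(2) -> [12, 2]
dequeue() returns 12 -> [2]
enqueue(19) -> [2, 19]
enqueue(30) -> [2, 19, 30]
dequeue() returns 2 -> [19, 30]
Final queue (front to back): [19, 30]


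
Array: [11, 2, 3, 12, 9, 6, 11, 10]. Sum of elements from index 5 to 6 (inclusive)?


Prefix sums: [0, 11, 13, 16, 28, 37, 43, 54, 64]
Sum[5..6] = prefix[7] - prefix[5] = 54 - 37 = 17


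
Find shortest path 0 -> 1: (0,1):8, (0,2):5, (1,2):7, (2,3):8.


Dijkstra from 0:
Distances: {0: 0, 1: 8, 2: 5, 3: 13}
Shortest distance to 1 = 8, path = [0, 1]


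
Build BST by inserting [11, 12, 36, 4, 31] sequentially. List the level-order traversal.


Root = 11; build tree by BST insertion.
Level-Order traversal: [11, 4, 12, 36, 31]


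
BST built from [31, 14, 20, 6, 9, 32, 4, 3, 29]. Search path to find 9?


BST root = 31
Search for 9: compare at each node
Path: [31, 14, 6, 9]


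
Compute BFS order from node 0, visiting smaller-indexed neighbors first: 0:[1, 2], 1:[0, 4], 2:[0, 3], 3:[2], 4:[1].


BFS queue: start with [0]
Visit order: [0, 1, 2, 4, 3]


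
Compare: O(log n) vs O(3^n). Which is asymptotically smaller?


logarithmic grows slower than exponential (base 3)
O(log n) is asymptotically smaller; O(3^n) grows faster


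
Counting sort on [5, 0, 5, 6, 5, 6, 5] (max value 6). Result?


Count array: [1, 0, 0, 0, 0, 4, 2]
Reconstruct: [0, 5, 5, 5, 5, 6, 6]


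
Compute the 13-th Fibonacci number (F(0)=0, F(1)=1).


F(n)=F(n-1)+F(n-2)
...F(11)=89, F(12)=144, F(13)=233


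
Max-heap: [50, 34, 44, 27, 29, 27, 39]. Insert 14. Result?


Append 14: [50, 34, 44, 27, 29, 27, 39, 14]
Bubble up: no swaps needed
Result: [50, 34, 44, 27, 29, 27, 39, 14]


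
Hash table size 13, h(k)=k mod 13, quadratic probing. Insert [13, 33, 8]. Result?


Insertions: 13->slot 0; 33->slot 7; 8->slot 8
Table: [13, None, None, None, None, None, None, 33, 8, None, None, None, None]


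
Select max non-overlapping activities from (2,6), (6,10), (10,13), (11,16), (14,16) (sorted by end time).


Greedy: pick earliest-ending, then skip overlaps.
Selected (4 activities): [(2, 6), (6, 10), (10, 13), (14, 16)]


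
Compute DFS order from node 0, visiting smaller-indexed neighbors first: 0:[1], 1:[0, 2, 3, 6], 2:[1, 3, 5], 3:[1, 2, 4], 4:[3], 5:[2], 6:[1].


DFS stack-based: start with [0]
Visit order: [0, 1, 2, 3, 4, 5, 6]


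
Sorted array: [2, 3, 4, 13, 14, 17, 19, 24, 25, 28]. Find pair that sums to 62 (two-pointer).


Two pointers: lo=0, hi=9
No pair sums to 62


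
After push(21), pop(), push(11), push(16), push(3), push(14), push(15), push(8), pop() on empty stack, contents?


push(21) -> [21]
pop() returns 21 -> []
push(11) -> [11]
push(16) -> [11, 16]
push(3) -> [11, 16, 3]
push(14) -> [11, 16, 3, 14]
push(15) -> [11, 16, 3, 14, 15]
push(8) -> [11, 16, 3, 14, 15, 8]
pop() returns 8 -> [11, 16, 3, 14, 15]
Final stack (bottom to top): [11, 16, 3, 14, 15]


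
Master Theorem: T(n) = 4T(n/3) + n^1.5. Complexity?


a=4, b=3, c=1.5. log_3(4)=1.262 < c=1.5. Case 3: O(n^c) = O(n^1.500)
Complexity: O(n^1.500)


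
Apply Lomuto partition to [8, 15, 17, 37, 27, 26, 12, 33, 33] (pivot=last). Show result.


Elements <= 33 go left of pivot.
Result: [8, 15, 17, 27, 26, 12, 33, 33, 37], pivot at index 7


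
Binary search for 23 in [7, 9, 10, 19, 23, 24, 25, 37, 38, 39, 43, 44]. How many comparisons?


Search for 23:
[0,11] mid=5 arr[5]=24
[0,4] mid=2 arr[2]=10
[3,4] mid=3 arr[3]=19
[4,4] mid=4 arr[4]=23
Total: 4 comparisons


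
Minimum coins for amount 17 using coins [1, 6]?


dp[0]=0; dp[i]=1+min(dp[i-c] for c in coins)
...dp[12]=2, dp[13]=3, dp[14]=4, dp[15]=5, dp[16]=6, dp[17]=7
Minimum coins for 17 = 7


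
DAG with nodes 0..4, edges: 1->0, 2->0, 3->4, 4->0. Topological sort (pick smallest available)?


Kahn's algorithm, process smallest node first
Order: [1, 2, 3, 4, 0]


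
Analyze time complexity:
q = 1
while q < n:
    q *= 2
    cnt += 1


Per nesting level: O(log n) = O(log n)
Complexity: O(log n)


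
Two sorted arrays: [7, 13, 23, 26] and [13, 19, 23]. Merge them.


Compare heads, take smaller each step.
Merged: [7, 13, 13, 19, 23, 23, 26]


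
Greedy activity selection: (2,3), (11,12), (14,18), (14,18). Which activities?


Greedy: pick earliest-ending, then skip overlaps.
Selected (3 activities): [(2, 3), (11, 12), (14, 18)]


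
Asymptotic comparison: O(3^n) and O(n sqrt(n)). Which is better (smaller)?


n^1.5 grows slower than exponential (base 3)
O(n sqrt(n)) is asymptotically smaller; O(3^n) grows faster


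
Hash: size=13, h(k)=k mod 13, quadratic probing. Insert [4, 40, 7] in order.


Insertions: 4->slot 4; 40->slot 1; 7->slot 7
Table: [None, 40, None, None, 4, None, None, 7, None, None, None, None, None]


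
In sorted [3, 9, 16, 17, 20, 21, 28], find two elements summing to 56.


Two pointers: lo=0, hi=6
No pair sums to 56


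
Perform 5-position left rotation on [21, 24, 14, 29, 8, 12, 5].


Left rotate by 5: [12, 5, 21, 24, 14, 29, 8]


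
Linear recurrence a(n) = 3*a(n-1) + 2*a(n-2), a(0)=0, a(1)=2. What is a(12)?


Build bottom-up:
...a(10)=159294, a(11)=567334, a(12)=3*567334+2*159294=2020590


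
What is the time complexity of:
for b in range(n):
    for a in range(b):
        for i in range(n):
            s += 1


Per nesting level: O(n) * O(n) [triangular over b] * O(n) = O(n^3)
Complexity: O(n^3)


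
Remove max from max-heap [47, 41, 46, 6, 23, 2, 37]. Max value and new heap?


Max = 47
Replace root with last, heapify down
Resulting heap: [46, 41, 37, 6, 23, 2]


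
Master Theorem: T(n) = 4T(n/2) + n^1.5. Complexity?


a=4, b=2, c=1.5. log_2(4)=2 > c=1.5. Case 1: O(n^log_b(a)) = O(n^2)
Complexity: O(n^2)


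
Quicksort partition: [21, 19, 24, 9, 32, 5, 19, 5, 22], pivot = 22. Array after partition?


Elements <= 22 go left of pivot.
Result: [21, 19, 9, 5, 19, 5, 22, 24, 32], pivot at index 6


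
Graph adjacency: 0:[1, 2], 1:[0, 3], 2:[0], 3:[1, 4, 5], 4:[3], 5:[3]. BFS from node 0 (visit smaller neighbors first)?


BFS queue: start with [0]
Visit order: [0, 1, 2, 3, 4, 5]


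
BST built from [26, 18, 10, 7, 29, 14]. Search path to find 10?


BST root = 26
Search for 10: compare at each node
Path: [26, 18, 10]


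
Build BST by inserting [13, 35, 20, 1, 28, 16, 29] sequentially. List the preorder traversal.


Root = 13; build tree by BST insertion.
Preorder traversal: [13, 1, 35, 20, 16, 28, 29]


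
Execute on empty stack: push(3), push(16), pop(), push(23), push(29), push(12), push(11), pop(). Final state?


push(3) -> [3]
push(16) -> [3, 16]
pop() returns 16 -> [3]
push(23) -> [3, 23]
push(29) -> [3, 23, 29]
push(12) -> [3, 23, 29, 12]
push(11) -> [3, 23, 29, 12, 11]
pop() returns 11 -> [3, 23, 29, 12]
Final stack (bottom to top): [3, 23, 29, 12]


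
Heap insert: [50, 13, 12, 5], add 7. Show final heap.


Append 7: [50, 13, 12, 5, 7]
Bubble up: no swaps needed
Result: [50, 13, 12, 5, 7]


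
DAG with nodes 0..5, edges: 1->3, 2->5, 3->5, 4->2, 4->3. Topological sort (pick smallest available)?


Kahn's algorithm, process smallest node first
Order: [0, 1, 4, 2, 3, 5]


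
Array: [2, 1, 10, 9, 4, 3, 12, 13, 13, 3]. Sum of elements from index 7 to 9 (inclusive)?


Prefix sums: [0, 2, 3, 13, 22, 26, 29, 41, 54, 67, 70]
Sum[7..9] = prefix[10] - prefix[7] = 70 - 41 = 29


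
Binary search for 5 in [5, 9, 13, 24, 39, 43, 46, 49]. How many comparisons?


Search for 5:
[0,7] mid=3 arr[3]=24
[0,2] mid=1 arr[1]=9
[0,0] mid=0 arr[0]=5
Total: 3 comparisons


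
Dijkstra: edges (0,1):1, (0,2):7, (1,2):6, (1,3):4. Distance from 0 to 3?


Dijkstra from 0:
Distances: {0: 0, 1: 1, 2: 7, 3: 5}
Shortest distance to 3 = 5, path = [0, 1, 3]


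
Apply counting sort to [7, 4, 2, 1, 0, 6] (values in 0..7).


Count array: [1, 1, 1, 0, 1, 0, 1, 1]
Reconstruct: [0, 1, 2, 4, 6, 7]


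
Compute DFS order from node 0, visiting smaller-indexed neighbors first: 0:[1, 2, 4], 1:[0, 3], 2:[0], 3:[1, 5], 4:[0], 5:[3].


DFS stack-based: start with [0]
Visit order: [0, 1, 3, 5, 2, 4]


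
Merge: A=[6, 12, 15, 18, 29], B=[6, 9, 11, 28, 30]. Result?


Compare heads, take smaller each step.
Merged: [6, 6, 9, 11, 12, 15, 18, 28, 29, 30]


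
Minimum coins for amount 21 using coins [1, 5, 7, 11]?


dp[0]=0; dp[i]=1+min(dp[i-c] for c in coins)
...dp[16]=2, dp[17]=3, dp[18]=2, dp[19]=3, dp[20]=4, dp[21]=3
Minimum coins for 21 = 3


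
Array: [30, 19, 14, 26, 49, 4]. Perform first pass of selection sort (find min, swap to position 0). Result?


After one pass: [4, 19, 14, 26, 49, 30]


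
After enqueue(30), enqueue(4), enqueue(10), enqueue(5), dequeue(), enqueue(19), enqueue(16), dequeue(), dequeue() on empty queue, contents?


enqueue(30) -> [30]
enqueue(4) -> [30, 4]
enqueue(10) -> [30, 4, 10]
enqueue(5) -> [30, 4, 10, 5]
dequeue() returns 30 -> [4, 10, 5]
enqueue(19) -> [4, 10, 5, 19]
enqueue(16) -> [4, 10, 5, 19, 16]
dequeue() returns 4 -> [10, 5, 19, 16]
dequeue() returns 10 -> [5, 19, 16]
Final queue (front to back): [5, 19, 16]


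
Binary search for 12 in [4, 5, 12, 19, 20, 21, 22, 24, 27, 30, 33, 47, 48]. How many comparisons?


Search for 12:
[0,12] mid=6 arr[6]=22
[0,5] mid=2 arr[2]=12
Total: 2 comparisons


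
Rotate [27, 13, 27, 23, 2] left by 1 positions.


Left rotate by 1: [13, 27, 23, 2, 27]


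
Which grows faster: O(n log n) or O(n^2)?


linearithmic grows slower than quadratic
O(n log n) is asymptotically smaller; O(n^2) grows faster


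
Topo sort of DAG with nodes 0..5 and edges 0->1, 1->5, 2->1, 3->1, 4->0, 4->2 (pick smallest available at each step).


Kahn's algorithm, process smallest node first
Order: [3, 4, 0, 2, 1, 5]


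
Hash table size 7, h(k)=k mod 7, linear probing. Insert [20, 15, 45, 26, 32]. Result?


Insertions: 20->slot 6; 15->slot 1; 45->slot 3; 26->slot 5; 32->slot 4
Table: [None, 15, None, 45, 32, 26, 20]


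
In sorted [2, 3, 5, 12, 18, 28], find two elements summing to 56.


Two pointers: lo=0, hi=5
No pair sums to 56


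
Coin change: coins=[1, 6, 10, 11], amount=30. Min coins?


dp[0]=0; dp[i]=1+min(dp[i-c] for c in coins)
...dp[25]=5, dp[26]=3, dp[27]=3, dp[28]=3, dp[29]=4, dp[30]=3
Minimum coins for 30 = 3


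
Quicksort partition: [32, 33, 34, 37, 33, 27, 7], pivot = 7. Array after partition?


Elements <= 7 go left of pivot.
Result: [7, 33, 34, 37, 33, 27, 32], pivot at index 0


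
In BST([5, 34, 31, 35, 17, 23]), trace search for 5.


BST root = 5
Search for 5: compare at each node
Path: [5]


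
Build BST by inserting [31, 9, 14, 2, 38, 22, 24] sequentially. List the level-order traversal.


Root = 31; build tree by BST insertion.
Level-Order traversal: [31, 9, 38, 2, 14, 22, 24]


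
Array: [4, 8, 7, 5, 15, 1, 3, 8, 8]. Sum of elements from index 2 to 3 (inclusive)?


Prefix sums: [0, 4, 12, 19, 24, 39, 40, 43, 51, 59]
Sum[2..3] = prefix[4] - prefix[2] = 24 - 12 = 12


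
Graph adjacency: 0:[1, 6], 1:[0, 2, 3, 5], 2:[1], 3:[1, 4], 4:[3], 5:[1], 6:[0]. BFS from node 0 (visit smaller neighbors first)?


BFS queue: start with [0]
Visit order: [0, 1, 6, 2, 3, 5, 4]


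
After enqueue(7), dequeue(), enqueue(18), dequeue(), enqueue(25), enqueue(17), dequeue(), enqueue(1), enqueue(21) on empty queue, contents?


enqueue(7) -> [7]
dequeue() returns 7 -> []
enqueue(18) -> [18]
dequeue() returns 18 -> []
enqueue(25) -> [25]
enqueue(17) -> [25, 17]
dequeue() returns 25 -> [17]
enqueue(1) -> [17, 1]
enqueue(21) -> [17, 1, 21]
Final queue (front to back): [17, 1, 21]


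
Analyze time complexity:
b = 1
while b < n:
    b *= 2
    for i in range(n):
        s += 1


Per nesting level: O(log n) * O(n) = O(n log n)
Complexity: O(n log n)


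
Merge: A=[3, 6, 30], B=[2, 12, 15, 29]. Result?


Compare heads, take smaller each step.
Merged: [2, 3, 6, 12, 15, 29, 30]


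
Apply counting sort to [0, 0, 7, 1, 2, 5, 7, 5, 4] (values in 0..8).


Count array: [2, 1, 1, 0, 1, 2, 0, 2, 0]
Reconstruct: [0, 0, 1, 2, 4, 5, 5, 7, 7]


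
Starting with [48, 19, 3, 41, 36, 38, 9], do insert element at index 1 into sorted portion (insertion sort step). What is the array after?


After one pass: [19, 48, 3, 41, 36, 38, 9]


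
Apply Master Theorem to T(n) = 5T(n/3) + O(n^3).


a=5, b=3, c=3. log_3(5)=1.465 < c=3. Case 3: O(n^c) = O(n^3)
Complexity: O(n^3)


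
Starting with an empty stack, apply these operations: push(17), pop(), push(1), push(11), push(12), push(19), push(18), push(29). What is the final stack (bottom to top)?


push(17) -> [17]
pop() returns 17 -> []
push(1) -> [1]
push(11) -> [1, 11]
push(12) -> [1, 11, 12]
push(19) -> [1, 11, 12, 19]
push(18) -> [1, 11, 12, 19, 18]
push(29) -> [1, 11, 12, 19, 18, 29]
Final stack (bottom to top): [1, 11, 12, 19, 18, 29]


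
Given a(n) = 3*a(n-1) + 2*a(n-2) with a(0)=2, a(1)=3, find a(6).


Build bottom-up:
...a(4)=161, a(5)=573, a(6)=3*573+2*161=2041


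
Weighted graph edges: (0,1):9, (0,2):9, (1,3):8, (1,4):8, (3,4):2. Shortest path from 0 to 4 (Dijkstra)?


Dijkstra from 0:
Distances: {0: 0, 1: 9, 2: 9, 3: 17, 4: 17}
Shortest distance to 4 = 17, path = [0, 1, 4]


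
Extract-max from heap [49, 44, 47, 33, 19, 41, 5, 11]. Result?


Max = 49
Replace root with last, heapify down
Resulting heap: [47, 44, 41, 33, 19, 11, 5]


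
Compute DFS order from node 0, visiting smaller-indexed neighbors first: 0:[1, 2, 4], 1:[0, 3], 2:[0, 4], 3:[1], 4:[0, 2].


DFS stack-based: start with [0]
Visit order: [0, 1, 3, 2, 4]


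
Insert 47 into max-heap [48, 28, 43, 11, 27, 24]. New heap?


Append 47: [48, 28, 43, 11, 27, 24, 47]
Bubble up: swap idx 6(47) with idx 2(43)
Result: [48, 28, 47, 11, 27, 24, 43]


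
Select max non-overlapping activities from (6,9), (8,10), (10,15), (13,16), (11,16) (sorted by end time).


Greedy: pick earliest-ending, then skip overlaps.
Selected (2 activities): [(6, 9), (10, 15)]


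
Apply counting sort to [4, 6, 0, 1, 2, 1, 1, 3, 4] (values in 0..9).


Count array: [1, 3, 1, 1, 2, 0, 1, 0, 0, 0]
Reconstruct: [0, 1, 1, 1, 2, 3, 4, 4, 6]


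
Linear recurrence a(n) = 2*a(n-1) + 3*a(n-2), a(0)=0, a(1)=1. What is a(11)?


Build bottom-up:
...a(9)=4921, a(10)=14762, a(11)=2*14762+3*4921=44287


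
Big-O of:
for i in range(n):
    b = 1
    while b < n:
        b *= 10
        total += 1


Per nesting level: O(n) * O(log n) = O(n log n)
Complexity: O(n log n)


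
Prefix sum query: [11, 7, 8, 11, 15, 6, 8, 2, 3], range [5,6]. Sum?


Prefix sums: [0, 11, 18, 26, 37, 52, 58, 66, 68, 71]
Sum[5..6] = prefix[7] - prefix[5] = 66 - 52 = 14


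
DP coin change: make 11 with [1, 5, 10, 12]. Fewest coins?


dp[0]=0; dp[i]=1+min(dp[i-c] for c in coins)
...dp[6]=2, dp[7]=3, dp[8]=4, dp[9]=5, dp[10]=1, dp[11]=2
Minimum coins for 11 = 2


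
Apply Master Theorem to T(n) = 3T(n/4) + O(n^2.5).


a=3, b=4, c=2.5. log_4(3)=0.792 < c=2.5. Case 3: O(n^c) = O(n^2.500)
Complexity: O(n^2.500)


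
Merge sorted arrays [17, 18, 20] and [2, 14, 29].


Compare heads, take smaller each step.
Merged: [2, 14, 17, 18, 20, 29]


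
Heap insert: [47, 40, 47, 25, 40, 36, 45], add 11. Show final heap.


Append 11: [47, 40, 47, 25, 40, 36, 45, 11]
Bubble up: no swaps needed
Result: [47, 40, 47, 25, 40, 36, 45, 11]


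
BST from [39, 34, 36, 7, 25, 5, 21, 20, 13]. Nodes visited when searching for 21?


BST root = 39
Search for 21: compare at each node
Path: [39, 34, 7, 25, 21]


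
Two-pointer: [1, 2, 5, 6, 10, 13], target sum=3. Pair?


Two pointers: lo=0, hi=5
Found pair: (1, 2) summing to 3


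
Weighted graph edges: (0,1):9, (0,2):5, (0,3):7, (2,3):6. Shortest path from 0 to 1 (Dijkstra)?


Dijkstra from 0:
Distances: {0: 0, 1: 9, 2: 5, 3: 7}
Shortest distance to 1 = 9, path = [0, 1]


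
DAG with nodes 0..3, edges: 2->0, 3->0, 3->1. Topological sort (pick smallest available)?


Kahn's algorithm, process smallest node first
Order: [2, 3, 0, 1]


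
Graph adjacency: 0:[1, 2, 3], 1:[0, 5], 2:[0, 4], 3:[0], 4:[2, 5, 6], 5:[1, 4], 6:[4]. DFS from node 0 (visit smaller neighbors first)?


DFS stack-based: start with [0]
Visit order: [0, 1, 5, 4, 2, 6, 3]


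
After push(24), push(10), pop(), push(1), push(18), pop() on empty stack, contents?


push(24) -> [24]
push(10) -> [24, 10]
pop() returns 10 -> [24]
push(1) -> [24, 1]
push(18) -> [24, 1, 18]
pop() returns 18 -> [24, 1]
Final stack (bottom to top): [24, 1]


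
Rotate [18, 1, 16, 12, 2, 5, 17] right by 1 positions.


Right rotate by 1: [17, 18, 1, 16, 12, 2, 5]


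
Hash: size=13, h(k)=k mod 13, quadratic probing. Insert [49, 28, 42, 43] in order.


Insertions: 49->slot 10; 28->slot 2; 42->slot 3; 43->slot 4
Table: [None, None, 28, 42, 43, None, None, None, None, None, 49, None, None]


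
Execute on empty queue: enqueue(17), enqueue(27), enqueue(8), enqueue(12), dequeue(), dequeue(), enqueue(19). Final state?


enqueue(17) -> [17]
enqueue(27) -> [17, 27]
enqueue(8) -> [17, 27, 8]
enqueue(12) -> [17, 27, 8, 12]
dequeue() returns 17 -> [27, 8, 12]
dequeue() returns 27 -> [8, 12]
enqueue(19) -> [8, 12, 19]
Final queue (front to back): [8, 12, 19]


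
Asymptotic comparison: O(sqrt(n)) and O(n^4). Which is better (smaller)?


sublinear grows slower than quartic
O(sqrt(n)) is asymptotically smaller; O(n^4) grows faster


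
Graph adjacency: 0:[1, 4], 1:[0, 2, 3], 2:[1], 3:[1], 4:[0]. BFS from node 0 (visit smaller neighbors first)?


BFS queue: start with [0]
Visit order: [0, 1, 4, 2, 3]


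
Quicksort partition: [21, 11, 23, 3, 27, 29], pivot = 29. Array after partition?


Elements <= 29 go left of pivot.
Result: [21, 11, 23, 3, 27, 29], pivot at index 5


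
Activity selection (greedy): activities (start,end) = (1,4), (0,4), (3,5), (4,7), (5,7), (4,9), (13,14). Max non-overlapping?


Greedy: pick earliest-ending, then skip overlaps.
Selected (3 activities): [(1, 4), (4, 7), (13, 14)]


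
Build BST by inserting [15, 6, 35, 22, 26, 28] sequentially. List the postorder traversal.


Root = 15; build tree by BST insertion.
Postorder traversal: [6, 28, 26, 22, 35, 15]


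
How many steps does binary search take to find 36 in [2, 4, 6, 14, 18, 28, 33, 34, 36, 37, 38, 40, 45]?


Search for 36:
[0,12] mid=6 arr[6]=33
[7,12] mid=9 arr[9]=37
[7,8] mid=7 arr[7]=34
[8,8] mid=8 arr[8]=36
Total: 4 comparisons


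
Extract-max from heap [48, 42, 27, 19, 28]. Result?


Max = 48
Replace root with last, heapify down
Resulting heap: [42, 28, 27, 19]


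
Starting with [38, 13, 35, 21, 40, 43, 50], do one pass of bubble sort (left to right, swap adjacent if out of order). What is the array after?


After one pass: [13, 35, 21, 38, 40, 43, 50]


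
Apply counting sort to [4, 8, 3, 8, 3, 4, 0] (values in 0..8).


Count array: [1, 0, 0, 2, 2, 0, 0, 0, 2]
Reconstruct: [0, 3, 3, 4, 4, 8, 8]


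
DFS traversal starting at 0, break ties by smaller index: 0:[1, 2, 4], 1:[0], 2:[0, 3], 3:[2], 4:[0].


DFS stack-based: start with [0]
Visit order: [0, 1, 2, 3, 4]


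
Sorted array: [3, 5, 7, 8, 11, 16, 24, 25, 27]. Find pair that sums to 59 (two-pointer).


Two pointers: lo=0, hi=8
No pair sums to 59


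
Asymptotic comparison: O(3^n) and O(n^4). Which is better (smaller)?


quartic grows slower than exponential (base 3)
O(n^4) is asymptotically smaller; O(3^n) grows faster


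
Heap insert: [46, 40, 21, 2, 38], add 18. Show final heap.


Append 18: [46, 40, 21, 2, 38, 18]
Bubble up: no swaps needed
Result: [46, 40, 21, 2, 38, 18]


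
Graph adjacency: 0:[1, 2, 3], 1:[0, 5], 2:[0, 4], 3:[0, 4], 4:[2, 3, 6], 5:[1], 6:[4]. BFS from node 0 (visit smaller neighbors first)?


BFS queue: start with [0]
Visit order: [0, 1, 2, 3, 5, 4, 6]


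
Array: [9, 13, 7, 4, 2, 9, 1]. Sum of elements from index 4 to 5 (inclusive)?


Prefix sums: [0, 9, 22, 29, 33, 35, 44, 45]
Sum[4..5] = prefix[6] - prefix[4] = 44 - 33 = 11


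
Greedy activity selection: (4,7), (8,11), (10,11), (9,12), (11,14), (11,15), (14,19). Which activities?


Greedy: pick earliest-ending, then skip overlaps.
Selected (4 activities): [(4, 7), (8, 11), (11, 14), (14, 19)]


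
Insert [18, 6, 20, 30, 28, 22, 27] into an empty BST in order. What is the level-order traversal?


Root = 18; build tree by BST insertion.
Level-Order traversal: [18, 6, 20, 30, 28, 22, 27]


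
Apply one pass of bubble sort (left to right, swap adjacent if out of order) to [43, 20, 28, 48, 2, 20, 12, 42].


After one pass: [20, 28, 43, 2, 20, 12, 42, 48]
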